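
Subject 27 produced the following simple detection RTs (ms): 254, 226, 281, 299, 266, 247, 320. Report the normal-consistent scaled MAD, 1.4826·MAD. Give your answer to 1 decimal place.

28.2 ms

Sorted: 226, 247, 254, 266, 281, 299, 320 → median = 266
|x − 266| sorted: 0, 12, 15, 19, 33, 40, 54 → MAD = 19
Robust SD ≈ 1.4826 × 19 = 28.169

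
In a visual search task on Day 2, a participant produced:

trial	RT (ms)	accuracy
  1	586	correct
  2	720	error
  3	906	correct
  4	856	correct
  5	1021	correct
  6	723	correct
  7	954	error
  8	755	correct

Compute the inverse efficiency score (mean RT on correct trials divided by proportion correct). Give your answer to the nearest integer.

Correct trials (n=6): 586, 906, 856, 1021, 723, 755
Mean correct RT = 4847/6 = 807.8333 ms
Proportion correct = 6/8
IES = 807.8333 / (6/8) = 1077.111 ms

1077 ms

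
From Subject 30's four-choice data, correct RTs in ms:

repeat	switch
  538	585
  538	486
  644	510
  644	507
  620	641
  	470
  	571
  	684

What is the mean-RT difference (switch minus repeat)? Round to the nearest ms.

-40 ms

M(repeat) = 2984/5 = 596.800
M(switch) = 4454/8 = 556.750
Difference = 556.750 − 596.800 = -40.050 ms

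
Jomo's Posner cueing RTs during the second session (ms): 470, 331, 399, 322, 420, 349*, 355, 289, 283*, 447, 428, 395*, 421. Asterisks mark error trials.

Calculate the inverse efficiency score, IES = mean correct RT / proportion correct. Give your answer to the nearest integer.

Correct trials (n=10): 470, 331, 399, 322, 420, 355, 289, 447, 428, 421
Mean correct RT = 3882/10 = 388.2000 ms
Proportion correct = 10/13
IES = 388.2000 / (10/13) = 504.660 ms

505 ms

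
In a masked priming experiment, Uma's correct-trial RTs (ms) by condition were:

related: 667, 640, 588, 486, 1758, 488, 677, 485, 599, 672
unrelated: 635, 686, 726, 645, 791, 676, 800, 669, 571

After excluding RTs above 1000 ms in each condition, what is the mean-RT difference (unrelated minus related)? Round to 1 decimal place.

99.7 ms

related: exclude 1758
M(related) = 5302/9 = 589.111
M(unrelated) = 6199/9 = 688.778
Difference = 688.778 − 589.111 = 99.667 ms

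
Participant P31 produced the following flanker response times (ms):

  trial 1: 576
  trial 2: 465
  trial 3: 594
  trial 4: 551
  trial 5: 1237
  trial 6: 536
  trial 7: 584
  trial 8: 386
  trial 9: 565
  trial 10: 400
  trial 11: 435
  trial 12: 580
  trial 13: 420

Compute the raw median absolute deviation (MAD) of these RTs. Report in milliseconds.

43 ms

Sorted: 386, 400, 420, 435, 465, 536, 551, 565, 576, 580, 584, 594, 1237 → median = 551
|x − 551|: 25, 86, 43, 0, 686, 15, 33, 165, 14, 151, 116, 29, 131
Sorted deviations: 0, 14, 15, 25, 29, 33, 43, 86, 116, 131, 151, 165, 686 → MAD = 43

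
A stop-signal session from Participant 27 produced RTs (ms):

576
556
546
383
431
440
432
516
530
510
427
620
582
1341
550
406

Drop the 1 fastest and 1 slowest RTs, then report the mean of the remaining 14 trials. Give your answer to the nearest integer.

Sorted: 383, 406, 427, 431, 432, 440, 510, 516, 530, 546, 550, 556, 576, 582, 620, 1341
Drop lowest 1 (383) and highest 1 (1341)
Remaining (n=14): Σ = 7122, mean = 7122/14 = 508.714

509 ms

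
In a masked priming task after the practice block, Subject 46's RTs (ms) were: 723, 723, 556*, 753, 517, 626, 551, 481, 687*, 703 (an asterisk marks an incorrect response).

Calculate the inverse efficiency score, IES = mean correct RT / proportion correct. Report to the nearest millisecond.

793 ms

Correct trials (n=8): 723, 723, 753, 517, 626, 551, 481, 703
Mean correct RT = 5077/8 = 634.6250 ms
Proportion correct = 8/10
IES = 634.6250 / (8/10) = 793.281 ms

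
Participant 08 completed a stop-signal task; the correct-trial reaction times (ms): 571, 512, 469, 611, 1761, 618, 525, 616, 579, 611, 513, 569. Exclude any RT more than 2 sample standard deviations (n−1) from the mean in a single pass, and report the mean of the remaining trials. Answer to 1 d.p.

n = 12, ΣRT = 7955, M = 662.917
Σ(x−M)² = 1341582.92; s = √(1341582.92/11) = 349.231
Cutoffs: 662.917 ± 2·349.231 → [-35.5, 1361.4]
Outside: 1761 → excluded.
Retained (n=11): Σ = 6194, mean = 6194/11 = 563.091

563.1 ms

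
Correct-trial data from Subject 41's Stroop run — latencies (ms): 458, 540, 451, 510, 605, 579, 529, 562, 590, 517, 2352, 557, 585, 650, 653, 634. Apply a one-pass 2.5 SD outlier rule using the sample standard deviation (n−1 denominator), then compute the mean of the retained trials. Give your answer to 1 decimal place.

n = 16, ΣRT = 10772, M = 673.250
Σ(x−M)² = 3060199.00; s = √(3060199.00/15) = 451.678
Cutoffs: 673.250 ± 2.5·451.678 → [-455.9, 1802.4]
Outside: 2352 → excluded.
Retained (n=15): Σ = 8420, mean = 8420/15 = 561.333

561.3 ms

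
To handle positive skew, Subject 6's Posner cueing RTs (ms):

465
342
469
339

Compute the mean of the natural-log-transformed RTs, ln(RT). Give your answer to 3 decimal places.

ln(RT): 6.1420, 5.8348, 6.1506, 5.8260
Σ ln(RT) = 23.9535
Mean = 23.9535/4 = 5.98836

5.988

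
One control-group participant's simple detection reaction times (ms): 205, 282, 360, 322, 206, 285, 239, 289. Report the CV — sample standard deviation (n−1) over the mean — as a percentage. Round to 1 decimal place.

n = 8, Σ = 2188, M = 273.5000
Σ(x−M)² = 20718.000; s = √(20718.000/7) = 54.4033
CV = 54.4033 / 273.5000 = 0.19892 = 19.892%

19.9%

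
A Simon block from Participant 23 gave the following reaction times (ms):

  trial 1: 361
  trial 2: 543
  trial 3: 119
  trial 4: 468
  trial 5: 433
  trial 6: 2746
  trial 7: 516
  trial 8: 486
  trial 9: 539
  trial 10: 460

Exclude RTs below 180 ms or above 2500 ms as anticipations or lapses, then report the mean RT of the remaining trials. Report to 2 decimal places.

Excluded: 119, 2746
Retained (n=8): Σ = 3806
Mean = 3806/8 = 475.7500

475.75 ms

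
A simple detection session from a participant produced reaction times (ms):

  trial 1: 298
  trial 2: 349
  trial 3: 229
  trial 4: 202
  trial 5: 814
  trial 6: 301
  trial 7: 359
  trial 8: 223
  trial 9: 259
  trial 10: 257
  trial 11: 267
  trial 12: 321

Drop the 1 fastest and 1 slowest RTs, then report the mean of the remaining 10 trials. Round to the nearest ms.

Sorted: 202, 223, 229, 257, 259, 267, 298, 301, 321, 349, 359, 814
Drop lowest 1 (202) and highest 1 (814)
Remaining (n=10): Σ = 2863, mean = 2863/10 = 286.300

286 ms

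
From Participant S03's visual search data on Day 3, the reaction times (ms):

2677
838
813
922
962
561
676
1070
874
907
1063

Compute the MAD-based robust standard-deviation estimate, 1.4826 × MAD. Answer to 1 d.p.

Sorted: 561, 676, 813, 838, 874, 907, 922, 962, 1063, 1070, 2677 → median = 907
|x − 907| sorted: 0, 15, 33, 55, 69, 94, 156, 163, 231, 346, 1770 → MAD = 94
Robust SD ≈ 1.4826 × 94 = 139.364

139.4 ms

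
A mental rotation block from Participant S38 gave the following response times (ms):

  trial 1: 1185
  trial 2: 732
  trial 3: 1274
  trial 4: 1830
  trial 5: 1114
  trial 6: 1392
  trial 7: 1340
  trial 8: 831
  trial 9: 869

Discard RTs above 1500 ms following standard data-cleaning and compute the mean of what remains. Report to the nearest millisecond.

1092 ms

Excluded: 1830
Retained (n=8): Σ = 8737
Mean = 8737/8 = 1092.1250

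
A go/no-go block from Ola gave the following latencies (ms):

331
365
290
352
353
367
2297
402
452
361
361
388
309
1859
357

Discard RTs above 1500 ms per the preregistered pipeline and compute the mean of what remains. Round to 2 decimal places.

360.62 ms

Excluded: 1859, 2297
Retained (n=13): Σ = 4688
Mean = 4688/13 = 360.6154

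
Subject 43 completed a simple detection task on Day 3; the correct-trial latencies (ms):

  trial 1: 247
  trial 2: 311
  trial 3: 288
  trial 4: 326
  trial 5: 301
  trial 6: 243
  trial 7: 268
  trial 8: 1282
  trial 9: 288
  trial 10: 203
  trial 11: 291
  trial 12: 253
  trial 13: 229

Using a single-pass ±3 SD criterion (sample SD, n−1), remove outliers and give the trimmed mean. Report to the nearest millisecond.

271 ms

n = 13, ΣRT = 4530, M = 348.462
Σ(x−M)² = 958701.23; s = √(958701.23/12) = 282.651
Cutoffs: 348.462 ± 3·282.651 → [-499.5, 1196.4]
Outside: 1282 → excluded.
Retained (n=12): Σ = 3248, mean = 3248/12 = 270.667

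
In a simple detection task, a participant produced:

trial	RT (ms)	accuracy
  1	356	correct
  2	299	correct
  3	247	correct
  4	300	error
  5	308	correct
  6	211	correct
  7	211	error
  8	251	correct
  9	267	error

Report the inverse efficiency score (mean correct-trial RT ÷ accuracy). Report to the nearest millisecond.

Correct trials (n=6): 356, 299, 247, 308, 211, 251
Mean correct RT = 1672/6 = 278.6667 ms
Proportion correct = 6/9
IES = 278.6667 / (6/9) = 418.000 ms

418 ms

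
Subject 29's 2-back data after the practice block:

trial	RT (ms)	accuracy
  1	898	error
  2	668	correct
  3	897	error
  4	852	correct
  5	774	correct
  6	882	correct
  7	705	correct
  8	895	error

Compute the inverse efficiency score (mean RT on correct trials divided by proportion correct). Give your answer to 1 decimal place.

1241.9 ms

Correct trials (n=5): 668, 852, 774, 882, 705
Mean correct RT = 3881/5 = 776.2000 ms
Proportion correct = 5/8
IES = 776.2000 / (5/8) = 1241.920 ms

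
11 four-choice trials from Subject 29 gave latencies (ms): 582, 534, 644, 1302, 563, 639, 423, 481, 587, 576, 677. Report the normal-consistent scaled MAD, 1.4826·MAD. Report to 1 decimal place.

84.5 ms

Sorted: 423, 481, 534, 563, 576, 582, 587, 639, 644, 677, 1302 → median = 582
|x − 582| sorted: 0, 5, 6, 19, 48, 57, 62, 95, 101, 159, 720 → MAD = 57
Robust SD ≈ 1.4826 × 57 = 84.508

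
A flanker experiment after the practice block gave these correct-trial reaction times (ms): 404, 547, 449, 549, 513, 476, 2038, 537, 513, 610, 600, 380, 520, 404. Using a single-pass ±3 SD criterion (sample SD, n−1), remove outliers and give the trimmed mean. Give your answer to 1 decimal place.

500.2 ms

n = 14, ΣRT = 8540, M = 610.000
Σ(x−M)² = 2260870.00; s = √(2260870.00/13) = 417.029
Cutoffs: 610.000 ± 3·417.029 → [-641.1, 1861.1]
Outside: 2038 → excluded.
Retained (n=13): Σ = 6502, mean = 6502/13 = 500.154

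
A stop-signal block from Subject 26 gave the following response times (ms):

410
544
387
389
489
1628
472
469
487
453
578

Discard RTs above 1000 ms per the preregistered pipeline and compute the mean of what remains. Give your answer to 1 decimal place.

467.8 ms

Excluded: 1628
Retained (n=10): Σ = 4678
Mean = 4678/10 = 467.8000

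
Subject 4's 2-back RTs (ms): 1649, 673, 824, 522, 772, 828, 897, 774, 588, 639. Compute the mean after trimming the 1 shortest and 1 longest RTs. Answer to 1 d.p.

749.4 ms

Sorted: 522, 588, 639, 673, 772, 774, 824, 828, 897, 1649
Drop lowest 1 (522) and highest 1 (1649)
Remaining (n=8): Σ = 5995, mean = 5995/8 = 749.375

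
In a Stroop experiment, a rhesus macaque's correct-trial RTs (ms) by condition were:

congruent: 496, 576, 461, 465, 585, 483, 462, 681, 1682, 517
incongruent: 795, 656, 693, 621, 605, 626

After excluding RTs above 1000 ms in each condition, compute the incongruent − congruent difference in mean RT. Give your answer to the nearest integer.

141 ms

congruent: exclude 1682
M(congruent) = 4726/9 = 525.111
M(incongruent) = 3996/6 = 666.000
Difference = 666.000 − 525.111 = 140.889 ms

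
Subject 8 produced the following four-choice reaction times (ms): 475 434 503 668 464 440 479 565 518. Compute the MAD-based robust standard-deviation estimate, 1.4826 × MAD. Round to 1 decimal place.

Sorted: 434, 440, 464, 475, 479, 503, 518, 565, 668 → median = 479
|x − 479| sorted: 0, 4, 15, 24, 39, 39, 45, 86, 189 → MAD = 39
Robust SD ≈ 1.4826 × 39 = 57.821

57.8 ms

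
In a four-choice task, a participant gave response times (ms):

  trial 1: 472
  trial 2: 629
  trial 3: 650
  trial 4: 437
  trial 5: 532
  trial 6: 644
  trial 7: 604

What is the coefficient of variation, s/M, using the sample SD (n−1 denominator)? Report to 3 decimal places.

0.153

n = 7, Σ = 3968, M = 566.8571
Σ(x−M)² = 45180.857; s = √(45180.857/6) = 86.7764
CV = 86.7764 / 566.8571 = 0.15308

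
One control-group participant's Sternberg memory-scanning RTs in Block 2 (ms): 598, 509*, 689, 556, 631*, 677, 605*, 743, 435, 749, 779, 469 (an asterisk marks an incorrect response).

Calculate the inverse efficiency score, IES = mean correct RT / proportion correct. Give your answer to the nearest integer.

Correct trials (n=9): 598, 689, 556, 677, 743, 435, 749, 779, 469
Mean correct RT = 5695/9 = 632.7778 ms
Proportion correct = 9/12
IES = 632.7778 / (9/12) = 843.704 ms

844 ms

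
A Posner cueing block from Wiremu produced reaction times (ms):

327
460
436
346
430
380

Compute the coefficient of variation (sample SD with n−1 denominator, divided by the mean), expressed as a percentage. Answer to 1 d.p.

13.5%

n = 6, Σ = 2379, M = 396.5000
Σ(x−M)² = 14367.500; s = √(14367.500/5) = 53.6050
CV = 53.6050 / 396.5000 = 0.13520 = 13.520%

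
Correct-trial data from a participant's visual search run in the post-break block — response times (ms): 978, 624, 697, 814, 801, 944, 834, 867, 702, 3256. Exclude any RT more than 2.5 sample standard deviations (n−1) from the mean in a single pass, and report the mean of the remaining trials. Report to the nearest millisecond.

807 ms

n = 10, ΣRT = 10517, M = 1051.700
Σ(x−M)² = 5507858.10; s = √(5507858.10/9) = 782.294
Cutoffs: 1051.700 ± 2.5·782.294 → [-904.0, 3007.4]
Outside: 3256 → excluded.
Retained (n=9): Σ = 7261, mean = 7261/9 = 806.778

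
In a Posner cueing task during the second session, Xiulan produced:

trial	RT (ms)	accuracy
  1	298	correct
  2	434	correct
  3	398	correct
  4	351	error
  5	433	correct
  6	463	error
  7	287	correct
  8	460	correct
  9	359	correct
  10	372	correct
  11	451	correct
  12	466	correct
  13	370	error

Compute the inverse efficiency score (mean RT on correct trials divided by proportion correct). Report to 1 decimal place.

514.5 ms

Correct trials (n=10): 298, 434, 398, 433, 287, 460, 359, 372, 451, 466
Mean correct RT = 3958/10 = 395.8000 ms
Proportion correct = 10/13
IES = 395.8000 / (10/13) = 514.540 ms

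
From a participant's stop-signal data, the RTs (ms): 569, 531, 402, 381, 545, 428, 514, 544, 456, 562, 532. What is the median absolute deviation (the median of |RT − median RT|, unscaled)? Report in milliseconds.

Sorted: 381, 402, 428, 456, 514, 531, 532, 544, 545, 562, 569 → median = 531
|x − 531|: 38, 0, 129, 150, 14, 103, 17, 13, 75, 31, 1
Sorted deviations: 0, 1, 13, 14, 17, 31, 38, 75, 103, 129, 150 → MAD = 31

31 ms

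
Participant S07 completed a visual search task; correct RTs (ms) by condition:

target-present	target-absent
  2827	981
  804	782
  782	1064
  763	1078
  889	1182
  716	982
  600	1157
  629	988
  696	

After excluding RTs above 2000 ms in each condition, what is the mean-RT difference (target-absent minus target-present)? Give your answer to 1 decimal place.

target-present: exclude 2827
M(target-present) = 5879/8 = 734.875
M(target-absent) = 8214/8 = 1026.750
Difference = 1026.750 − 734.875 = 291.875 ms

291.9 ms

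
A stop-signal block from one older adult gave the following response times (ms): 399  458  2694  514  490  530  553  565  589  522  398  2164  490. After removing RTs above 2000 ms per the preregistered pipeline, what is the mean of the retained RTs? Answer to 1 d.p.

Excluded: 2164, 2694
Retained (n=11): Σ = 5508
Mean = 5508/11 = 500.7273

500.7 ms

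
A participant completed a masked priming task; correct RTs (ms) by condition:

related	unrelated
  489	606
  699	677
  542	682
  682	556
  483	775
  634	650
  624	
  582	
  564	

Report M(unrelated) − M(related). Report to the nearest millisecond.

69 ms

M(related) = 5299/9 = 588.778
M(unrelated) = 3946/6 = 657.667
Difference = 657.667 − 588.778 = 68.889 ms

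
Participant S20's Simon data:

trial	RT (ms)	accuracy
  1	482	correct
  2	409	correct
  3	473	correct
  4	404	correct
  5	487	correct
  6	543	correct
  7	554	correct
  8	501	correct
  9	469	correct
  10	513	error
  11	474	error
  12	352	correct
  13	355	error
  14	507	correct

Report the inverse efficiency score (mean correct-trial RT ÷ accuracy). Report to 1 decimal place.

Correct trials (n=11): 482, 409, 473, 404, 487, 543, 554, 501, 469, 352, 507
Mean correct RT = 5181/11 = 471.0000 ms
Proportion correct = 11/14
IES = 471.0000 / (11/14) = 599.455 ms

599.5 ms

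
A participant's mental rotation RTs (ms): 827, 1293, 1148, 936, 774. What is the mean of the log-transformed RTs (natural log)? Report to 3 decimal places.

6.884

ln(RT): 6.7178, 7.1647, 7.0458, 6.8416, 6.6516
Σ ln(RT) = 34.4215
Mean = 34.4215/5 = 6.88430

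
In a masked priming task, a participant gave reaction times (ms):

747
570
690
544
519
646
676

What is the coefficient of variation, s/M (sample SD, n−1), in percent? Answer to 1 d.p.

n = 7, Σ = 4392, M = 627.4286
Σ(x−M)² = 42931.714; s = √(42931.714/6) = 84.5889
CV = 84.5889 / 627.4286 = 0.13482 = 13.482%

13.5%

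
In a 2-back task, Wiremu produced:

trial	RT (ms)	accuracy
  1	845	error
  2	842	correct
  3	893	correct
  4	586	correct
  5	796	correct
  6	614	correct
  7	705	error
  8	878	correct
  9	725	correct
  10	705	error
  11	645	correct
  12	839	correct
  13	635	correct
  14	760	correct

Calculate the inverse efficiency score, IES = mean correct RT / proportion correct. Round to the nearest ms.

Correct trials (n=11): 842, 893, 586, 796, 614, 878, 725, 645, 839, 635, 760
Mean correct RT = 8213/11 = 746.6364 ms
Proportion correct = 11/14
IES = 746.6364 / (11/14) = 950.264 ms

950 ms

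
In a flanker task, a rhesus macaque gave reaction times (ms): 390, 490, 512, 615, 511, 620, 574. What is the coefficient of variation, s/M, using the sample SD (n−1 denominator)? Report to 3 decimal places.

n = 7, Σ = 3712, M = 530.2857
Σ(x−M)² = 39145.429; s = √(39145.429/6) = 80.7728
CV = 80.7728 / 530.2857 = 0.15232

0.152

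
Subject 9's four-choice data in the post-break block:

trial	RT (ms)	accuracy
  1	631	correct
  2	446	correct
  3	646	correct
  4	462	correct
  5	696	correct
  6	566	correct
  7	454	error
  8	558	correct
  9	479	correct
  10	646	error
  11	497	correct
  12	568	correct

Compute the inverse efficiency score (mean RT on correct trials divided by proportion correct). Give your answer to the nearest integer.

666 ms

Correct trials (n=10): 631, 446, 646, 462, 696, 566, 558, 479, 497, 568
Mean correct RT = 5549/10 = 554.9000 ms
Proportion correct = 10/12
IES = 554.9000 / (10/12) = 665.880 ms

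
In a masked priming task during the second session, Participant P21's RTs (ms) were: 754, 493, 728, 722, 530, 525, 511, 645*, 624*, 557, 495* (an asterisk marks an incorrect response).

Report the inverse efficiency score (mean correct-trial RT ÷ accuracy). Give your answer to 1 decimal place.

Correct trials (n=8): 754, 493, 728, 722, 530, 525, 511, 557
Mean correct RT = 4820/8 = 602.5000 ms
Proportion correct = 8/11
IES = 602.5000 / (8/11) = 828.438 ms

828.4 ms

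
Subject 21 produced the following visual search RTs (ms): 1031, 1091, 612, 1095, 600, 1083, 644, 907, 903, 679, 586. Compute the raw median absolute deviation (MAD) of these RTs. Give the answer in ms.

Sorted: 586, 600, 612, 644, 679, 903, 907, 1031, 1083, 1091, 1095 → median = 903
|x − 903|: 128, 188, 291, 192, 303, 180, 259, 4, 0, 224, 317
Sorted deviations: 0, 4, 128, 180, 188, 192, 224, 259, 291, 303, 317 → MAD = 192

192 ms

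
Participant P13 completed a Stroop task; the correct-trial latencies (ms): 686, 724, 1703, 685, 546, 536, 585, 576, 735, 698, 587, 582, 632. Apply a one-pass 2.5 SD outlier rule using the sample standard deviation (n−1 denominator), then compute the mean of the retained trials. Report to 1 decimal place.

631.0 ms

n = 13, ΣRT = 9275, M = 713.462
Σ(x−M)² = 1116409.23; s = √(1116409.23/12) = 305.015
Cutoffs: 713.462 ± 2.5·305.015 → [-49.1, 1476.0]
Outside: 1703 → excluded.
Retained (n=12): Σ = 7572, mean = 7572/12 = 631.000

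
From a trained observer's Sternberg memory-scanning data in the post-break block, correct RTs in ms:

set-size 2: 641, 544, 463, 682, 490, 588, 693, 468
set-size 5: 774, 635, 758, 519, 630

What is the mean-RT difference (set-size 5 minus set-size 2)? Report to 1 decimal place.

92.1 ms

M(set-size 2) = 4569/8 = 571.125
M(set-size 5) = 3316/5 = 663.200
Difference = 663.200 − 571.125 = 92.075 ms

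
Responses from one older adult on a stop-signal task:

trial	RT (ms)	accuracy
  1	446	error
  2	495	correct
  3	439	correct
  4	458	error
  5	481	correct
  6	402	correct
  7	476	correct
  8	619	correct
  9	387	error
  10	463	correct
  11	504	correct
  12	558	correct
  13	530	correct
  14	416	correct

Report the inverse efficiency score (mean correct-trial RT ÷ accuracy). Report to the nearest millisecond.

623 ms

Correct trials (n=11): 495, 439, 481, 402, 476, 619, 463, 504, 558, 530, 416
Mean correct RT = 5383/11 = 489.3636 ms
Proportion correct = 11/14
IES = 489.3636 / (11/14) = 622.826 ms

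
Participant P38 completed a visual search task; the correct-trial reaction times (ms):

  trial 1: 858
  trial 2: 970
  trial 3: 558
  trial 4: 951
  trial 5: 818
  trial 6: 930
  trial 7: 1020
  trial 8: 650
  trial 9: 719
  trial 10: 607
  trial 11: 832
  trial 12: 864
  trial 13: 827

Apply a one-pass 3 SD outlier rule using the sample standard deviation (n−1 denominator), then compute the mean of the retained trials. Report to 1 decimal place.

815.7 ms

n = 13, ΣRT = 10604, M = 815.692
Σ(x−M)² = 248210.77; s = √(248210.77/12) = 143.820
Cutoffs: 815.692 ± 3·143.820 → [384.2, 1247.2]
No RTs fall outside the cutoffs; all 13 retained. Mean = 10604/13 = 815.692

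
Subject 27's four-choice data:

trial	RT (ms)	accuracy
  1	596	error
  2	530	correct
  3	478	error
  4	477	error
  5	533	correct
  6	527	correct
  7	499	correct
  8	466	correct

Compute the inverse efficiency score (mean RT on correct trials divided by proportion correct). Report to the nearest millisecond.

818 ms

Correct trials (n=5): 530, 533, 527, 499, 466
Mean correct RT = 2555/5 = 511.0000 ms
Proportion correct = 5/8
IES = 511.0000 / (5/8) = 817.600 ms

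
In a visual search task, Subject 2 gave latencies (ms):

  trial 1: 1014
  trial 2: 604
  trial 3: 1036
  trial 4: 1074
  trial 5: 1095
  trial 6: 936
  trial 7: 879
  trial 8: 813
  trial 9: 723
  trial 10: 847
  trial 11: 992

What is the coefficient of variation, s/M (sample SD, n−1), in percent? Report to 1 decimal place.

17.0%

n = 11, Σ = 10013, M = 910.2727
Σ(x−M)² = 238156.182; s = √(238156.182/10) = 154.3231
CV = 154.3231 / 910.2727 = 0.16954 = 16.954%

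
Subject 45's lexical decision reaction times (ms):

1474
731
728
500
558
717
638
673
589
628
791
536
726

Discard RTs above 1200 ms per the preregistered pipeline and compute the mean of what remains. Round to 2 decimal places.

Excluded: 1474
Retained (n=12): Σ = 7815
Mean = 7815/12 = 651.2500

651.25 ms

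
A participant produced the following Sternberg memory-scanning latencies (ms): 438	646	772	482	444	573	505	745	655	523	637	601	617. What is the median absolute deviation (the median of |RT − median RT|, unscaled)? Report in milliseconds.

Sorted: 438, 444, 482, 505, 523, 573, 601, 617, 637, 646, 655, 745, 772 → median = 601
|x − 601|: 163, 45, 171, 119, 157, 28, 96, 144, 54, 78, 36, 0, 16
Sorted deviations: 0, 16, 28, 36, 45, 54, 78, 96, 119, 144, 157, 163, 171 → MAD = 78

78 ms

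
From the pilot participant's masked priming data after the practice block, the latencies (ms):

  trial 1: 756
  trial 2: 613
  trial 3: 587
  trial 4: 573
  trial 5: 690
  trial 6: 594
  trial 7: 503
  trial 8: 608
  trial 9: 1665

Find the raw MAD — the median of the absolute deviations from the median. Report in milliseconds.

35 ms

Sorted: 503, 573, 587, 594, 608, 613, 690, 756, 1665 → median = 608
|x − 608|: 148, 5, 21, 35, 82, 14, 105, 0, 1057
Sorted deviations: 0, 5, 14, 21, 35, 82, 105, 148, 1057 → MAD = 35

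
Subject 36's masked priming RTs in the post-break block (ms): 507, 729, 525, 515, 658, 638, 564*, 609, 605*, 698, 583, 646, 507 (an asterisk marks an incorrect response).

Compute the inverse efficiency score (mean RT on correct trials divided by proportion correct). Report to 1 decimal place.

710.7 ms

Correct trials (n=11): 507, 729, 525, 515, 658, 638, 609, 698, 583, 646, 507
Mean correct RT = 6615/11 = 601.3636 ms
Proportion correct = 11/13
IES = 601.3636 / (11/13) = 710.702 ms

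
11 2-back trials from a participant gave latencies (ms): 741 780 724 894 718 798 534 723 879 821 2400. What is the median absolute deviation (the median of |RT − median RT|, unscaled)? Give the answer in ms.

Sorted: 534, 718, 723, 724, 741, 780, 798, 821, 879, 894, 2400 → median = 780
|x − 780|: 39, 0, 56, 114, 62, 18, 246, 57, 99, 41, 1620
Sorted deviations: 0, 18, 39, 41, 56, 57, 62, 99, 114, 246, 1620 → MAD = 57

57 ms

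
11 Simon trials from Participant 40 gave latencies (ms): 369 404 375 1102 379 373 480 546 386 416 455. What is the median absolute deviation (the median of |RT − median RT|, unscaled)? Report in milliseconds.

Sorted: 369, 373, 375, 379, 386, 404, 416, 455, 480, 546, 1102 → median = 404
|x − 404|: 35, 0, 29, 698, 25, 31, 76, 142, 18, 12, 51
Sorted deviations: 0, 12, 18, 25, 29, 31, 35, 51, 76, 142, 698 → MAD = 31

31 ms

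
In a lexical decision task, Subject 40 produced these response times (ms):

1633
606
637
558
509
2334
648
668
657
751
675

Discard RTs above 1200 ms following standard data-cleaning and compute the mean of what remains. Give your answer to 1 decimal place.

Excluded: 1633, 2334
Retained (n=9): Σ = 5709
Mean = 5709/9 = 634.3333

634.3 ms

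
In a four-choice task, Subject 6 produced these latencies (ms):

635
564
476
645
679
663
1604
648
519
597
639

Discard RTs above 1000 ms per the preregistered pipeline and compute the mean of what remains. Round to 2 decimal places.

606.50 ms

Excluded: 1604
Retained (n=10): Σ = 6065
Mean = 6065/10 = 606.5000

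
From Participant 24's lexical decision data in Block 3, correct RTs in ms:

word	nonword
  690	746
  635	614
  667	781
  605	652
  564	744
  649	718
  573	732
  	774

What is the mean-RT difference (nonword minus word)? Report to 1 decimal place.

94.0 ms

M(word) = 4383/7 = 626.143
M(nonword) = 5761/8 = 720.125
Difference = 720.125 − 626.143 = 93.982 ms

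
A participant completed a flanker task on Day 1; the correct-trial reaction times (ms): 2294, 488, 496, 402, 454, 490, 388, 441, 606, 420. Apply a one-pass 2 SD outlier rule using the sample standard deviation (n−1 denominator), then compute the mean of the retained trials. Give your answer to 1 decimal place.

465.0 ms

n = 10, ΣRT = 6479, M = 647.900
Σ(x−M)² = 3045332.90; s = √(3045332.90/9) = 581.696
Cutoffs: 647.900 ± 2·581.696 → [-515.5, 1811.3]
Outside: 2294 → excluded.
Retained (n=9): Σ = 4185, mean = 4185/9 = 465.000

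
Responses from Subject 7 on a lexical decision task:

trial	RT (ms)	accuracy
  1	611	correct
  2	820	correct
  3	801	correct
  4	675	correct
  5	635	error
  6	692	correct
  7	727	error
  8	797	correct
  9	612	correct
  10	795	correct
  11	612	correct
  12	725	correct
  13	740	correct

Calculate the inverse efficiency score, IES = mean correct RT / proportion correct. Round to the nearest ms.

Correct trials (n=11): 611, 820, 801, 675, 692, 797, 612, 795, 612, 725, 740
Mean correct RT = 7880/11 = 716.3636 ms
Proportion correct = 11/13
IES = 716.3636 / (11/13) = 846.612 ms

847 ms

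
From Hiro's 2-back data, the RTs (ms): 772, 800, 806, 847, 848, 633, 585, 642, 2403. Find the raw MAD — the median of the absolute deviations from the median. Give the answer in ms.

Sorted: 585, 633, 642, 772, 800, 806, 847, 848, 2403 → median = 800
|x − 800|: 28, 0, 6, 47, 48, 167, 215, 158, 1603
Sorted deviations: 0, 6, 28, 47, 48, 158, 167, 215, 1603 → MAD = 48

48 ms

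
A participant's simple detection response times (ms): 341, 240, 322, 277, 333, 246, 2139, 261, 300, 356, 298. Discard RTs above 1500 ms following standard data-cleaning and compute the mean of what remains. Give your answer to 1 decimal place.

297.4 ms

Excluded: 2139
Retained (n=10): Σ = 2974
Mean = 2974/10 = 297.4000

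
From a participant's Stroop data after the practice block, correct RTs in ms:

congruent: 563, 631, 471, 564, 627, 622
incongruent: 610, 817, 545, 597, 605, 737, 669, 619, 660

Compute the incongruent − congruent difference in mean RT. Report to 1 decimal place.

71.3 ms

M(congruent) = 3478/6 = 579.667
M(incongruent) = 5859/9 = 651.000
Difference = 651.000 − 579.667 = 71.333 ms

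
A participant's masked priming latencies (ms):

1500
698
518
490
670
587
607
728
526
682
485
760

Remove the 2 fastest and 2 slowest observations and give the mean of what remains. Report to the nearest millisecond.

Sorted: 485, 490, 518, 526, 587, 607, 670, 682, 698, 728, 760, 1500
Drop lowest 2 (485, 490) and highest 2 (760, 1500)
Remaining (n=8): Σ = 5016, mean = 5016/8 = 627.000

627 ms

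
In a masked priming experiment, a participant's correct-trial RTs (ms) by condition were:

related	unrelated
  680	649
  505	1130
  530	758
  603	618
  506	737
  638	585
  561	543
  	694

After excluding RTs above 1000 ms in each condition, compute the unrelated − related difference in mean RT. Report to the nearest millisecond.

unrelated: exclude 1130
M(related) = 4023/7 = 574.714
M(unrelated) = 4584/7 = 654.857
Difference = 654.857 − 574.714 = 80.143 ms

80 ms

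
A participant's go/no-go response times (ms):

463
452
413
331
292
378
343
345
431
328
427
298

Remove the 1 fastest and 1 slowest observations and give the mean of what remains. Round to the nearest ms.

375 ms

Sorted: 292, 298, 328, 331, 343, 345, 378, 413, 427, 431, 452, 463
Drop lowest 1 (292) and highest 1 (463)
Remaining (n=10): Σ = 3746, mean = 3746/10 = 374.600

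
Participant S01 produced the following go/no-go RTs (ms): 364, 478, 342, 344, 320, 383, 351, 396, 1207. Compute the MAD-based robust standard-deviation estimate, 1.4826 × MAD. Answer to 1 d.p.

Sorted: 320, 342, 344, 351, 364, 383, 396, 478, 1207 → median = 364
|x − 364| sorted: 0, 13, 19, 20, 22, 32, 44, 114, 843 → MAD = 22
Robust SD ≈ 1.4826 × 22 = 32.617

32.6 ms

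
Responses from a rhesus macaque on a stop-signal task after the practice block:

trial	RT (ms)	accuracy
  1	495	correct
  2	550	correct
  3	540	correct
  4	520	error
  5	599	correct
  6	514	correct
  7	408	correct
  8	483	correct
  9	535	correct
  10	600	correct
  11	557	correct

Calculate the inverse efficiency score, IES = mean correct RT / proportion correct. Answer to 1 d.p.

580.9 ms

Correct trials (n=10): 495, 550, 540, 599, 514, 408, 483, 535, 600, 557
Mean correct RT = 5281/10 = 528.1000 ms
Proportion correct = 10/11
IES = 528.1000 / (10/11) = 580.910 ms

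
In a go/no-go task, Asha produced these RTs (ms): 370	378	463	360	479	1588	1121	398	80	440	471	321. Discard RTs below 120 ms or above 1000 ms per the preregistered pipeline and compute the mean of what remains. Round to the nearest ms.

Excluded: 80, 1121, 1588
Retained (n=9): Σ = 3680
Mean = 3680/9 = 408.8889

409 ms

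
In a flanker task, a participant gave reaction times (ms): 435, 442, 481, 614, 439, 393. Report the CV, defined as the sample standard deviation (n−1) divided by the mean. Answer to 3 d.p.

0.165

n = 6, Σ = 2804, M = 467.3333
Σ(x−M)² = 29713.333; s = √(29713.333/5) = 77.0887
CV = 77.0887 / 467.3333 = 0.16495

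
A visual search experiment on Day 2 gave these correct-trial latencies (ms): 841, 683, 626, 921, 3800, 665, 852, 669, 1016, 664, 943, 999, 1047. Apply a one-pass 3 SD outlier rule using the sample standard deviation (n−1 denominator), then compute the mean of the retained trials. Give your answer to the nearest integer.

827 ms

n = 13, ΣRT = 13726, M = 1055.846
Σ(x−M)² = 8433643.69; s = √(8433643.69/12) = 838.334
Cutoffs: 1055.846 ± 3·838.334 → [-1459.2, 3570.8]
Outside: 3800 → excluded.
Retained (n=12): Σ = 9926, mean = 9926/12 = 827.167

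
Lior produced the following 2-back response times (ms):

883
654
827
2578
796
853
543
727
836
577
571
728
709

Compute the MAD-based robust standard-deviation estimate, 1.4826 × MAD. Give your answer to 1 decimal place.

160.1 ms

Sorted: 543, 571, 577, 654, 709, 727, 728, 796, 827, 836, 853, 883, 2578 → median = 728
|x − 728| sorted: 0, 1, 19, 68, 74, 99, 108, 125, 151, 155, 157, 185, 1850 → MAD = 108
Robust SD ≈ 1.4826 × 108 = 160.121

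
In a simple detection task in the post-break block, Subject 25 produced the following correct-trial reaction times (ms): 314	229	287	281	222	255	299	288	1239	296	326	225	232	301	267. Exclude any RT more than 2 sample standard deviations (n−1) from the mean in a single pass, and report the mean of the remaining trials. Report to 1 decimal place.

273.0 ms

n = 15, ΣRT = 5061, M = 337.400
Σ(x−M)² = 886791.60; s = √(886791.60/14) = 251.679
Cutoffs: 337.400 ± 2·251.679 → [-166.0, 840.8]
Outside: 1239 → excluded.
Retained (n=14): Σ = 3822, mean = 3822/14 = 273.000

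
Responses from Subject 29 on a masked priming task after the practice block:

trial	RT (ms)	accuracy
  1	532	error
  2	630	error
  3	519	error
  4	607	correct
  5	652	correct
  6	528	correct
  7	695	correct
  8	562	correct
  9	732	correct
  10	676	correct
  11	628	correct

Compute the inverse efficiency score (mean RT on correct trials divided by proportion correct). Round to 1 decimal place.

873.1 ms

Correct trials (n=8): 607, 652, 528, 695, 562, 732, 676, 628
Mean correct RT = 5080/8 = 635.0000 ms
Proportion correct = 8/11
IES = 635.0000 / (8/11) = 873.125 ms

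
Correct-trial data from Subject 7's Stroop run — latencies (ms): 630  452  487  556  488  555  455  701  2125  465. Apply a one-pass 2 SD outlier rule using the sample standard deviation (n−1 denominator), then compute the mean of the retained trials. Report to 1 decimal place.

532.1 ms

n = 10, ΣRT = 6914, M = 691.400
Σ(x−M)² = 2343614.40; s = √(2343614.40/9) = 510.296
Cutoffs: 691.400 ± 2·510.296 → [-329.2, 1712.0]
Outside: 2125 → excluded.
Retained (n=9): Σ = 4789, mean = 4789/9 = 532.111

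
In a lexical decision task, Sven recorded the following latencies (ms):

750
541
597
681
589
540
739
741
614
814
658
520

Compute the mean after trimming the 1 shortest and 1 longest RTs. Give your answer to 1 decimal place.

Sorted: 520, 540, 541, 589, 597, 614, 658, 681, 739, 741, 750, 814
Drop lowest 1 (520) and highest 1 (814)
Remaining (n=10): Σ = 6450, mean = 6450/10 = 645.000

645.0 ms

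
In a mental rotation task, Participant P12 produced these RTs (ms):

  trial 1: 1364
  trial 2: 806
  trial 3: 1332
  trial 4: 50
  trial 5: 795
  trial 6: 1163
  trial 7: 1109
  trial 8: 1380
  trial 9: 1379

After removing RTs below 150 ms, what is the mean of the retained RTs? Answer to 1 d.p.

Excluded: 50
Retained (n=8): Σ = 9328
Mean = 9328/8 = 1166.0000

1166.0 ms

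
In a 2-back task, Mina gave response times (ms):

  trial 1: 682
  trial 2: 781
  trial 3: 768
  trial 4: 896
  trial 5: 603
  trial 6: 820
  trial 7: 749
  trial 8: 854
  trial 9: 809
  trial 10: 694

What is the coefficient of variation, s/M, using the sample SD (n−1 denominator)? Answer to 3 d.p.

0.114

n = 10, Σ = 7656, M = 765.6000
Σ(x−M)² = 68734.400; s = √(68734.400/9) = 87.3908
CV = 87.3908 / 765.6000 = 0.11415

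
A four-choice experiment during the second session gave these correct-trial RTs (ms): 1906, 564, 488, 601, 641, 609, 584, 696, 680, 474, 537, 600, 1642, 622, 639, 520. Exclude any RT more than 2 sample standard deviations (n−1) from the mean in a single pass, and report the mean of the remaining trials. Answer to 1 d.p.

n = 16, ΣRT = 11803, M = 737.688
Σ(x−M)² = 2547799.44; s = √(2547799.44/15) = 412.133
Cutoffs: 737.688 ± 2·412.133 → [-86.6, 1562.0]
Outside: 1642, 1906 → excluded.
Retained (n=14): Σ = 8255, mean = 8255/14 = 589.643

589.6 ms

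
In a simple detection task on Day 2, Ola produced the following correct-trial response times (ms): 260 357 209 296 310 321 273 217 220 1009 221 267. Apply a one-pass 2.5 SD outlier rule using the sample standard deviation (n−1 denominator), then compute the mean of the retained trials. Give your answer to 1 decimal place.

n = 12, ΣRT = 3960, M = 330.000
Σ(x−M)² = 526916.00; s = √(526916.00/11) = 218.864
Cutoffs: 330.000 ± 2.5·218.864 → [-217.2, 877.2]
Outside: 1009 → excluded.
Retained (n=11): Σ = 2951, mean = 2951/11 = 268.273

268.3 ms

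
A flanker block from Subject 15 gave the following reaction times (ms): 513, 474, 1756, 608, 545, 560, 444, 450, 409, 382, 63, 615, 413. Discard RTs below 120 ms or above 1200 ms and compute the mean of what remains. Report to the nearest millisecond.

Excluded: 63, 1756
Retained (n=11): Σ = 5413
Mean = 5413/11 = 492.0909

492 ms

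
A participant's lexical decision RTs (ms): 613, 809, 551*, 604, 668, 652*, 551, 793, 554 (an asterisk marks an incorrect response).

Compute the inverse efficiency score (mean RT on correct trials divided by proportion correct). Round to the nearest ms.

Correct trials (n=7): 613, 809, 604, 668, 551, 793, 554
Mean correct RT = 4592/7 = 656.0000 ms
Proportion correct = 7/9
IES = 656.0000 / (7/9) = 843.429 ms

843 ms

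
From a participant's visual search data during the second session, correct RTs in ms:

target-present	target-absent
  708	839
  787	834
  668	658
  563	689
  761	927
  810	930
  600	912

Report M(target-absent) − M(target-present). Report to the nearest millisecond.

M(target-present) = 4897/7 = 699.571
M(target-absent) = 5789/7 = 827.000
Difference = 827.000 − 699.571 = 127.429 ms

127 ms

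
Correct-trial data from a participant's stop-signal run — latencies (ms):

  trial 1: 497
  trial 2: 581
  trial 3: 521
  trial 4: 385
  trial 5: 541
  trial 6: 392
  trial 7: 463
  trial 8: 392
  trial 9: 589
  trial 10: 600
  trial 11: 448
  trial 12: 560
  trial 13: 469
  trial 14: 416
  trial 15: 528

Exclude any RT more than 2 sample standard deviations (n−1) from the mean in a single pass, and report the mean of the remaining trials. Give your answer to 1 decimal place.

492.1 ms

n = 15, ΣRT = 7382, M = 492.133
Σ(x−M)² = 78711.73; s = √(78711.73/14) = 74.982
Cutoffs: 492.133 ± 2·74.982 → [342.2, 642.1]
No RTs fall outside the cutoffs; all 15 retained. Mean = 7382/15 = 492.133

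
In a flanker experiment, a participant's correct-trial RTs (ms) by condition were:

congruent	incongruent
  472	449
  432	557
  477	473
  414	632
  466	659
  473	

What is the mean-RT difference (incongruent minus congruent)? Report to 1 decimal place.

M(congruent) = 2734/6 = 455.667
M(incongruent) = 2770/5 = 554.000
Difference = 554.000 − 455.667 = 98.333 ms

98.3 ms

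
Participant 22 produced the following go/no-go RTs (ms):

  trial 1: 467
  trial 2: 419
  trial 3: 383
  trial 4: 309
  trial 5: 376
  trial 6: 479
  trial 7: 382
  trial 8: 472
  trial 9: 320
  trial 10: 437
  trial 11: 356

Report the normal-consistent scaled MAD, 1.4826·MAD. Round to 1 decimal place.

80.1 ms

Sorted: 309, 320, 356, 376, 382, 383, 419, 437, 467, 472, 479 → median = 383
|x − 383| sorted: 0, 1, 7, 27, 36, 54, 63, 74, 84, 89, 96 → MAD = 54
Robust SD ≈ 1.4826 × 54 = 80.060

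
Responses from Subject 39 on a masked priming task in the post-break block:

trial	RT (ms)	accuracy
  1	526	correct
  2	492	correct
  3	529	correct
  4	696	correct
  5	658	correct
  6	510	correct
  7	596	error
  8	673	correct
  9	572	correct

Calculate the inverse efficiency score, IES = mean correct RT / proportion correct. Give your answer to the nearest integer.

655 ms

Correct trials (n=8): 526, 492, 529, 696, 658, 510, 673, 572
Mean correct RT = 4656/8 = 582.0000 ms
Proportion correct = 8/9
IES = 582.0000 / (8/9) = 654.750 ms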